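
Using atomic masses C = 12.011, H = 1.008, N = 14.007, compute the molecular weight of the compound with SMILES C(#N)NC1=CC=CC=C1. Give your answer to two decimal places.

Molecular formula: C7H6N2.
M = 7×12.011 + 6×1.008 + 2×14.007 = 118.14 g/mol.

118.14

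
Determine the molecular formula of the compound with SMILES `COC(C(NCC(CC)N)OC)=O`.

C8H18N2O3

Heavy atoms from the SMILES: 8 C, 2 N, 3 O.
Implicit hydrogens by atom environment:
  3 × C: 3 H each → 9
  3 × O: no H
  2 × C: 2 H each → 4
  2 × C: 1 H each → 2
  1 × C: no H
  1 × N: 2 H
  1 × N: 1 H
  Total hydrogens = 18.
Molecular formula: C8H18N2O3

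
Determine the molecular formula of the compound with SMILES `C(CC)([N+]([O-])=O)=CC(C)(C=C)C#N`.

Heavy atoms from the SMILES: 9 C, 2 N, 2 O.
Implicit hydrogens by atom environment:
  3 × C: no H
  2 × C: 3 H each → 6
  2 × C: 2 H each → 4
  2 × C: 1 H each → 2
  1 × N (charge +1): no H
  1 × N: no H
  1 × O: no H
  1 × O (charge -1): no H
  Total hydrogens = 12.
Molecular formula: C9H12N2O2

C9H12N2O2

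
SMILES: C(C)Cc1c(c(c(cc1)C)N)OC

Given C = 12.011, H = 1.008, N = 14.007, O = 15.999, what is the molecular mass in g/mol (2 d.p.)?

Molecular formula: C11H17NO.
M = 11×12.011 + 17×1.008 + 1×14.007 + 1×15.999 = 179.26 g/mol.

179.26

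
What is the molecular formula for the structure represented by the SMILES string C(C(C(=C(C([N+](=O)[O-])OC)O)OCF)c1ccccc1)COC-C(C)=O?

C17H22FNO7

Heavy atoms from the SMILES: 17 C, 1 F, 1 N, 7 O.
Implicit hydrogens by atom environment:
  5 × C (aromatic): 1 H each → 5
  5 × O: no H
  4 × C: 2 H each → 8
  3 × C: no H
  2 × C: 3 H each → 6
  2 × C: 1 H each → 2
  1 × C (aromatic): no H
  1 × F: no H
  1 × N (charge +1): no H
  1 × O: 1 H
  1 × O (charge -1): no H
  Total hydrogens = 22.
Molecular formula: C17H22FNO7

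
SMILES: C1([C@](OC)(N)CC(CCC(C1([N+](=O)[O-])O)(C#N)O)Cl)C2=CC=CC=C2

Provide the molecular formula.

C16H20ClN3O5

Heavy atoms from the SMILES: 16 C, 1 Cl, 3 N, 5 O.
Implicit hydrogens by atom environment:
  5 × C (aromatic): 1 H each → 5
  4 × C: no H
  3 × C: 2 H each → 6
  2 × C: 1 H each → 2
  2 × O: 1 H each → 2
  2 × O: no H
  1 × C: 3 H
  1 × C (aromatic): no H
  1 × Cl: no H
  1 × N: 2 H
  1 × N (charge +1): no H
  1 × N: no H
  1 × O (charge -1): no H
  Total hydrogens = 20.
Molecular formula: C16H20ClN3O5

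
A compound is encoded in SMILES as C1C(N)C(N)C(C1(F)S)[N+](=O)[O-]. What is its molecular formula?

Heavy atoms from the SMILES: 5 C, 1 F, 3 N, 2 O, 1 S.
Implicit hydrogens by atom environment:
  3 × C: 1 H each → 3
  2 × N: 2 H each → 4
  1 × C: 2 H
  1 × C: no H
  1 × F: no H
  1 × N (charge +1): no H
  1 × O: no H
  1 × O (charge -1): no H
  1 × S: 1 H
  Total hydrogens = 10.
Molecular formula: C5H10FN3O2S

C5H10FN3O2S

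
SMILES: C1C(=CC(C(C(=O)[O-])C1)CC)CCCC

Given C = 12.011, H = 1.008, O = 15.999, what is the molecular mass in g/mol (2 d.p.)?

209.31

Molecular formula: C13H21O2-.
M = 13×12.011 + 21×1.008 + 2×15.999 = 209.31 g/mol.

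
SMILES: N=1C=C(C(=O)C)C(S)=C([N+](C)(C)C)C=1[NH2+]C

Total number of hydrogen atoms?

19

Hydrogens are implicit in SMILES; fill each atom to its normal valence:
  5 × C: 3 H each → 15
  4 × C (aromatic): no H
  1 × C (aromatic): 1 H
  1 × C: no H
  1 × N (charge +1): 2 H
  1 × N (aromatic): no H
  1 × N (charge +1): no H
  1 × O: no H
  1 × S: 1 H
  Total hydrogens = 19.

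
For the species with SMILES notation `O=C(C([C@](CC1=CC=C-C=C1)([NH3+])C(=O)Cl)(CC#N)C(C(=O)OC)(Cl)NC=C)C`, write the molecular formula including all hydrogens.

Heavy atoms from the SMILES: 19 C, 2 Cl, 3 N, 4 O.
Implicit hydrogens by atom environment:
  7 × C: no H
  5 × C (aromatic): 1 H each → 5
  4 × O: no H
  3 × C: 2 H each → 6
  2 × C: 3 H each → 6
  2 × Cl: no H
  1 × C: 1 H
  1 × C (aromatic): no H
  1 × N (charge +1): 3 H
  1 × N: 1 H
  1 × N: no H
  Total hydrogens = 22.
Net charge +1.
Molecular formula: C19H22Cl2N3O4+

C19H22Cl2N3O4+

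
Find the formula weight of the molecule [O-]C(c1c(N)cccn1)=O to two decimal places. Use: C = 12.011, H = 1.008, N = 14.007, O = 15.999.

137.12

Molecular formula: C6H5N2O2-.
M = 6×12.011 + 5×1.008 + 2×14.007 + 2×15.999 = 137.12 g/mol.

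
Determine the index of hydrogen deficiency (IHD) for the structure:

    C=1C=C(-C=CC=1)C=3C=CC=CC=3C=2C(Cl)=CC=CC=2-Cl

12

Molecular formula from the SMILES: C18H12Cl2.
DoU = (2C + 2 + N − H − X)/2 = (2·18 + 2 + 0 − 12 − 2)/2 = 24/2 = 12.
(Structurally: 3 ring(s) + 9 π bond(s) = 12.)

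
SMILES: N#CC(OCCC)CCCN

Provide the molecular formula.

C8H16N2O

Heavy atoms from the SMILES: 8 C, 2 N, 1 O.
Implicit hydrogens by atom environment:
  5 × C: 2 H each → 10
  1 × C: 3 H
  1 × C: 1 H
  1 × C: no H
  1 × N: 2 H
  1 × N: no H
  1 × O: no H
  Total hydrogens = 16.
Molecular formula: C8H16N2O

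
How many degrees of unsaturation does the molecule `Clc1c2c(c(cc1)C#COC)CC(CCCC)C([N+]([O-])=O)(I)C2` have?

Molecular formula from the SMILES: C17H19ClINO3.
DoU = (2C + 2 + N − H − X)/2 = (2·17 + 2 + 1 − 19 − 2)/2 = 16/2 = 8.
(Structurally: 2 ring(s) + 6 π bond(s) = 8.)

8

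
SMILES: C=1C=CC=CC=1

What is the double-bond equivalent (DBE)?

Molecular formula from the SMILES: C6H6.
DoU = (2C + 2 + N − H − X)/2 = (2·6 + 2 + 0 − 6 − 0)/2 = 8/2 = 4.
(Structurally: 1 ring(s) + 3 π bond(s) = 4.)

4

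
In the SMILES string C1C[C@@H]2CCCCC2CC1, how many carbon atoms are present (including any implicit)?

10

The symbol for carbon appears 10 times in the SMILES.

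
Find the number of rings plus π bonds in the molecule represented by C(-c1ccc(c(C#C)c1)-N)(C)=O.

Molecular formula from the SMILES: C10H9NO.
DoU = (2C + 2 + N − H − X)/2 = (2·10 + 2 + 1 − 9 − 0)/2 = 14/2 = 7.
(Structurally: 1 ring(s) + 6 π bond(s) = 7.)

7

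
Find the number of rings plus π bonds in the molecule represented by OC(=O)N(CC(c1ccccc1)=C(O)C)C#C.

Molecular formula from the SMILES: C13H13NO3.
DoU = (2C + 2 + N − H − X)/2 = (2·13 + 2 + 1 − 13 − 0)/2 = 16/2 = 8.
(Structurally: 1 ring(s) + 7 π bond(s) = 8.)

8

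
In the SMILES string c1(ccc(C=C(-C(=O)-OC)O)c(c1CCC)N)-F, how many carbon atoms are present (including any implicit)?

The symbol for carbon appears 13 times in the SMILES. Lowercase c denotes aromatic carbon and counts toward C.

13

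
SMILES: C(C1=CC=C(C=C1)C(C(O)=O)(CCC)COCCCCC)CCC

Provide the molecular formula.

C21H34O3

Heavy atoms from the SMILES: 21 C, 3 O.
Implicit hydrogens by atom environment:
  10 × C: 2 H each → 20
  4 × C (aromatic): 1 H each → 4
  3 × C: 3 H each → 9
  2 × C: no H
  2 × C (aromatic): no H
  2 × O: no H
  1 × O: 1 H
  Total hydrogens = 34.
Molecular formula: C21H34O3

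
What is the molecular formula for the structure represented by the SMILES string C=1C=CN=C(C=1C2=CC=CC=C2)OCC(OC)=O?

Heavy atoms from the SMILES: 14 C, 1 N, 3 O.
Implicit hydrogens by atom environment:
  8 × C (aromatic): 1 H each → 8
  3 × C (aromatic): no H
  3 × O: no H
  1 × C: 3 H
  1 × C: 2 H
  1 × C: no H
  1 × N (aromatic): no H
  Total hydrogens = 13.
Molecular formula: C14H13NO3

C14H13NO3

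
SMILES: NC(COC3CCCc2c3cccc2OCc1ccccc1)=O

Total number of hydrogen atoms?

Hydrogens are implicit in SMILES; fill each atom to its normal valence:
  8 × C (aromatic): 1 H each → 8
  5 × C: 2 H each → 10
  4 × C (aromatic): no H
  3 × O: no H
  1 × C: 1 H
  1 × C: no H
  1 × N: 2 H
  Total hydrogens = 21.

21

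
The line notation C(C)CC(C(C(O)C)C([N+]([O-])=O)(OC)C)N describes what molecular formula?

C10H22N2O4

Heavy atoms from the SMILES: 10 C, 2 N, 4 O.
Implicit hydrogens by atom environment:
  4 × C: 3 H each → 12
  3 × C: 1 H each → 3
  2 × C: 2 H each → 4
  2 × O: no H
  1 × C: no H
  1 × N: 2 H
  1 × N (charge +1): no H
  1 × O: 1 H
  1 × O (charge -1): no H
  Total hydrogens = 22.
Molecular formula: C10H22N2O4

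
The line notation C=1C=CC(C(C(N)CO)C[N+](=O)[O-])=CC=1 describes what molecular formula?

Heavy atoms from the SMILES: 10 C, 2 N, 3 O.
Implicit hydrogens by atom environment:
  5 × C (aromatic): 1 H each → 5
  2 × C: 2 H each → 4
  2 × C: 1 H each → 2
  1 × C (aromatic): no H
  1 × N: 2 H
  1 × N (charge +1): no H
  1 × O: 1 H
  1 × O: no H
  1 × O (charge -1): no H
  Total hydrogens = 14.
Molecular formula: C10H14N2O3

C10H14N2O3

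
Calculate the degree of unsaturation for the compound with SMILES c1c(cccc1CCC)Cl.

4

Molecular formula from the SMILES: C9H11Cl.
DoU = (2C + 2 + N − H − X)/2 = (2·9 + 2 + 0 − 11 − 1)/2 = 8/2 = 4.
(Structurally: 1 ring(s) + 3 π bond(s) = 4.)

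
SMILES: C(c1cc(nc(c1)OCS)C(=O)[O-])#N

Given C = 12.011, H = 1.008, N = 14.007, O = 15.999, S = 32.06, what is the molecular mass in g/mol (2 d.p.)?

209.20

Molecular formula: C8H5N2O3S-.
M = 8×12.011 + 5×1.008 + 2×14.007 + 3×15.999 + 1×32.06 = 209.20 g/mol.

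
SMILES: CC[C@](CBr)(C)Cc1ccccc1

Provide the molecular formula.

Heavy atoms from the SMILES: 1 Br, 12 C.
Implicit hydrogens by atom environment:
  5 × C (aromatic): 1 H each → 5
  3 × C: 2 H each → 6
  2 × C: 3 H each → 6
  1 × Br: no H
  1 × C: no H
  1 × C (aromatic): no H
  Total hydrogens = 17.
Molecular formula: C12H17Br

C12H17Br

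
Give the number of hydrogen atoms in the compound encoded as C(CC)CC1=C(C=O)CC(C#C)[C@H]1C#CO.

16

Hydrogens are implicit in SMILES; fill each atom to its normal valence:
  5 × C: no H
  4 × C: 2 H each → 8
  4 × C: 1 H each → 4
  1 × C: 3 H
  1 × O: 1 H
  1 × O: no H
  Total hydrogens = 16.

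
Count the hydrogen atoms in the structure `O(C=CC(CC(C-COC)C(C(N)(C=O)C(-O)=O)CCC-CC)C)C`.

Hydrogens are implicit in SMILES; fill each atom to its normal valence:
  7 × C: 2 H each → 14
  6 × C: 1 H each → 6
  4 × C: 3 H each → 12
  4 × O: no H
  2 × C: no H
  1 × N: 2 H
  1 × O: 1 H
  Total hydrogens = 35.

35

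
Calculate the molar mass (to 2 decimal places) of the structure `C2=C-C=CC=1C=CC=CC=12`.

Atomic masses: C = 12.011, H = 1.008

128.17

Molecular formula: C10H8.
M = 10×12.011 + 8×1.008 = 128.17 g/mol.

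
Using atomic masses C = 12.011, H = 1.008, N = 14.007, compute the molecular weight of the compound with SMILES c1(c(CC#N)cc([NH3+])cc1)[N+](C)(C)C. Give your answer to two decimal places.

191.28

Molecular formula: [C11H17N3]2+.
M = 11×12.011 + 17×1.008 + 3×14.007 = 191.28 g/mol.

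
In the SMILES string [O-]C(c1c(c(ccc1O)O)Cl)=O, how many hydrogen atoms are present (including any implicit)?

Hydrogens are implicit in SMILES; fill each atom to its normal valence:
  4 × C (aromatic): no H
  2 × C (aromatic): 1 H each → 2
  2 × O: 1 H each → 2
  1 × C: no H
  1 × Cl: no H
  1 × O: no H
  1 × O (charge -1): no H
  Total hydrogens = 4.

4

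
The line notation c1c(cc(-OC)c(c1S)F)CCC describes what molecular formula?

Heavy atoms from the SMILES: 10 C, 1 F, 1 O, 1 S.
Implicit hydrogens by atom environment:
  4 × C (aromatic): no H
  2 × C: 3 H each → 6
  2 × C: 2 H each → 4
  2 × C (aromatic): 1 H each → 2
  1 × F: no H
  1 × O: no H
  1 × S: 1 H
  Total hydrogens = 13.
Molecular formula: C10H13FOS

C10H13FOS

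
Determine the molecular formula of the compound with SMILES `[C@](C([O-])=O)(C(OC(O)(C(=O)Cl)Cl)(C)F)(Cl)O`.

C6H5Cl3FO6-

Heavy atoms from the SMILES: 6 C, 3 Cl, 1 F, 6 O.
Implicit hydrogens by atom environment:
  5 × C: no H
  3 × Cl: no H
  3 × O: no H
  2 × O: 1 H each → 2
  1 × C: 3 H
  1 × F: no H
  1 × O (charge -1): no H
  Total hydrogens = 5.
Net charge -1.
Molecular formula: C6H5Cl3FO6-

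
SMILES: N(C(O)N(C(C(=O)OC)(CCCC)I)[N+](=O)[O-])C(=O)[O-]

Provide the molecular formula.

Heavy atoms from the SMILES: 9 C, 1 I, 3 N, 7 O.
Implicit hydrogens by atom environment:
  4 × O: no H
  3 × C: 2 H each → 6
  3 × C: no H
  2 × C: 3 H each → 6
  2 × O (charge -1): no H
  1 × C: 1 H
  1 × I: no H
  1 × N: 1 H
  1 × N: no H
  1 × N (charge +1): no H
  1 × O: 1 H
  Total hydrogens = 15.
Net charge -1.
Molecular formula: C9H15IN3O7-

C9H15IN3O7-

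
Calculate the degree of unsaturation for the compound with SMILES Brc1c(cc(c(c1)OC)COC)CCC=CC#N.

7

Molecular formula from the SMILES: C14H16BrNO2.
DoU = (2C + 2 + N − H − X)/2 = (2·14 + 2 + 1 − 16 − 1)/2 = 14/2 = 7.
(Structurally: 1 ring(s) + 6 π bond(s) = 7.)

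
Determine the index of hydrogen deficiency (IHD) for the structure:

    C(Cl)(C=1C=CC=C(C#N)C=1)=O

7

Molecular formula from the SMILES: C8H4ClNO.
DoU = (2C + 2 + N − H − X)/2 = (2·8 + 2 + 1 − 4 − 1)/2 = 14/2 = 7.
(Structurally: 1 ring(s) + 6 π bond(s) = 7.)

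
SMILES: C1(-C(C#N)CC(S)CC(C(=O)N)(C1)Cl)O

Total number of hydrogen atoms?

Hydrogens are implicit in SMILES; fill each atom to its normal valence:
  3 × C: 2 H each → 6
  3 × C: 1 H each → 3
  3 × C: no H
  1 × Cl: no H
  1 × N: 2 H
  1 × N: no H
  1 × O: 1 H
  1 × O: no H
  1 × S: 1 H
  Total hydrogens = 13.

13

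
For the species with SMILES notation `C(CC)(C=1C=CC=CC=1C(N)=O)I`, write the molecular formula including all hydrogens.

Heavy atoms from the SMILES: 10 C, 1 I, 1 N, 1 O.
Implicit hydrogens by atom environment:
  4 × C (aromatic): 1 H each → 4
  2 × C (aromatic): no H
  1 × C: 3 H
  1 × C: 2 H
  1 × C: 1 H
  1 × C: no H
  1 × I: no H
  1 × N: 2 H
  1 × O: no H
  Total hydrogens = 12.
Molecular formula: C10H12INO

C10H12INO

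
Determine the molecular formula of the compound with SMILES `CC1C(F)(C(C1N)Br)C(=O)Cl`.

C6H8BrClFNO

Heavy atoms from the SMILES: 1 Br, 6 C, 1 Cl, 1 F, 1 N, 1 O.
Implicit hydrogens by atom environment:
  3 × C: 1 H each → 3
  2 × C: no H
  1 × Br: no H
  1 × C: 3 H
  1 × Cl: no H
  1 × F: no H
  1 × N: 2 H
  1 × O: no H
  Total hydrogens = 8.
Molecular formula: C6H8BrClFNO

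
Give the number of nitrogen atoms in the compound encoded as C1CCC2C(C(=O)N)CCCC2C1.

1

The symbol for nitrogen appears 1 time in the SMILES.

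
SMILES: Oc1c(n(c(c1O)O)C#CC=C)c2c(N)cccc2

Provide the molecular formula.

Heavy atoms from the SMILES: 14 C, 2 N, 3 O.
Implicit hydrogens by atom environment:
  6 × C (aromatic): no H
  4 × C (aromatic): 1 H each → 4
  3 × O: 1 H each → 3
  2 × C: no H
  1 × C: 2 H
  1 × C: 1 H
  1 × N: 2 H
  1 × N (aromatic): no H
  Total hydrogens = 12.
Molecular formula: C14H12N2O3

C14H12N2O3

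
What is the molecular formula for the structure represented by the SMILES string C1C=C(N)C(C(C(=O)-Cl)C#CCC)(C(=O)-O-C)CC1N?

Heavy atoms from the SMILES: 14 C, 1 Cl, 2 N, 3 O.
Implicit hydrogens by atom environment:
  6 × C: no H
  3 × C: 2 H each → 6
  3 × C: 1 H each → 3
  3 × O: no H
  2 × C: 3 H each → 6
  2 × N: 2 H each → 4
  1 × Cl: no H
  Total hydrogens = 19.
Molecular formula: C14H19ClN2O3

C14H19ClN2O3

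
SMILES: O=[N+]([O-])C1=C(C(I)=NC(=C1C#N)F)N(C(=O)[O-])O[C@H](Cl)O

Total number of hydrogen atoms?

2

Hydrogens are implicit in SMILES; fill each atom to its normal valence:
  5 × C (aromatic): no H
  3 × O: no H
  2 × C: no H
  2 × N: no H
  2 × O (charge -1): no H
  1 × C: 1 H
  1 × Cl: no H
  1 × F: no H
  1 × I: no H
  1 × N (aromatic): no H
  1 × N (charge +1): no H
  1 × O: 1 H
  Total hydrogens = 2.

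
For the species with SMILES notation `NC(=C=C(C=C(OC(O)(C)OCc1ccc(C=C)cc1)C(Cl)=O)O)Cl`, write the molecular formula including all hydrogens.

Heavy atoms from the SMILES: 17 C, 2 Cl, 1 N, 5 O.
Implicit hydrogens by atom environment:
  6 × C: no H
  4 × C (aromatic): 1 H each → 4
  3 × O: no H
  2 × C: 2 H each → 4
  2 × C: 1 H each → 2
  2 × C (aromatic): no H
  2 × Cl: no H
  2 × O: 1 H each → 2
  1 × C: 3 H
  1 × N: 2 H
  Total hydrogens = 17.
Molecular formula: C17H17Cl2NO5

C17H17Cl2NO5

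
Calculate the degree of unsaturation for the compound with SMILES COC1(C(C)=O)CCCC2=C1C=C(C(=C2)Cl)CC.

Molecular formula from the SMILES: C15H19ClO2.
DoU = (2C + 2 + N − H − X)/2 = (2·15 + 2 + 0 − 19 − 1)/2 = 12/2 = 6.
(Structurally: 2 ring(s) + 4 π bond(s) = 6.)

6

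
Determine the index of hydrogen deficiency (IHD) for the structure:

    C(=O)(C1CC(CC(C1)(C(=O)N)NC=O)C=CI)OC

Molecular formula from the SMILES: C12H17IN2O4.
DoU = (2C + 2 + N − H − X)/2 = (2·12 + 2 + 2 − 17 − 1)/2 = 10/2 = 5.
(Structurally: 1 ring(s) + 4 π bond(s) = 5.)

5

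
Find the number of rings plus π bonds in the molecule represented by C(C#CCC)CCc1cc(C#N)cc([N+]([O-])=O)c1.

9

Molecular formula from the SMILES: C14H14N2O2.
DoU = (2C + 2 + N − H − X)/2 = (2·14 + 2 + 2 − 14 − 0)/2 = 18/2 = 9.
(Structurally: 1 ring(s) + 8 π bond(s) = 9.)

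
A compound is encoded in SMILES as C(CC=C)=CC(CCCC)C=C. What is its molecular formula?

Heavy atoms from the SMILES: 12 C.
Implicit hydrogens by atom environment:
  6 × C: 2 H each → 12
  5 × C: 1 H each → 5
  1 × C: 3 H
  Total hydrogens = 20.
Molecular formula: C12H20

C12H20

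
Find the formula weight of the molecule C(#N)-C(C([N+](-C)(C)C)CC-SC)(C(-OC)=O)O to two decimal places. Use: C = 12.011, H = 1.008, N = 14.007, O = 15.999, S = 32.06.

Molecular formula: C11H21N2O3S+.
M = 11×12.011 + 21×1.008 + 2×14.007 + 3×15.999 + 1×32.06 = 261.36 g/mol.

261.36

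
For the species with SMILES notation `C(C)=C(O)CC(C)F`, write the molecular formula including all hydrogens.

Heavy atoms from the SMILES: 6 C, 1 F, 1 O.
Implicit hydrogens by atom environment:
  2 × C: 3 H each → 6
  2 × C: 1 H each → 2
  1 × C: 2 H
  1 × C: no H
  1 × F: no H
  1 × O: 1 H
  Total hydrogens = 11.
Molecular formula: C6H11FO

C6H11FO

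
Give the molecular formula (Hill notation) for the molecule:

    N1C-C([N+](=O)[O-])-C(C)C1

C5H10N2O2

Heavy atoms from the SMILES: 5 C, 2 N, 2 O.
Implicit hydrogens by atom environment:
  2 × C: 2 H each → 4
  2 × C: 1 H each → 2
  1 × C: 3 H
  1 × N: 1 H
  1 × N (charge +1): no H
  1 × O: no H
  1 × O (charge -1): no H
  Total hydrogens = 10.
Molecular formula: C5H10N2O2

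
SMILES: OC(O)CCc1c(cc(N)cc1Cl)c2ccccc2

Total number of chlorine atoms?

The symbol for chlorine appears 1 time in the SMILES.

1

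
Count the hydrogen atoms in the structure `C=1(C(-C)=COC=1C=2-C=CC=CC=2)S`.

10

Hydrogens are implicit in SMILES; fill each atom to its normal valence:
  6 × C (aromatic): 1 H each → 6
  4 × C (aromatic): no H
  1 × C: 3 H
  1 × O (aromatic): no H
  1 × S: 1 H
  Total hydrogens = 10.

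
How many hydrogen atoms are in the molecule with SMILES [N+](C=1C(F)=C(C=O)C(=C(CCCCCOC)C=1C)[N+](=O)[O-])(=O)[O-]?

17

Hydrogens are implicit in SMILES; fill each atom to its normal valence:
  6 × C (aromatic): no H
  5 × C: 2 H each → 10
  4 × O: no H
  2 × C: 3 H each → 6
  2 × N (charge +1): no H
  2 × O (charge -1): no H
  1 × C: 1 H
  1 × F: no H
  Total hydrogens = 17.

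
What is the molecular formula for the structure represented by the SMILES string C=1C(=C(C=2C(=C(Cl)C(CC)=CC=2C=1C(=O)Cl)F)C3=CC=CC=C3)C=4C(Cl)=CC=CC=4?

C25H16Cl3FO

Heavy atoms from the SMILES: 25 C, 3 Cl, 1 F, 1 O.
Implicit hydrogens by atom environment:
  11 × C (aromatic): 1 H each → 11
  11 × C (aromatic): no H
  3 × Cl: no H
  1 × C: 3 H
  1 × C: 2 H
  1 × C: no H
  1 × F: no H
  1 × O: no H
  Total hydrogens = 16.
Molecular formula: C25H16Cl3FO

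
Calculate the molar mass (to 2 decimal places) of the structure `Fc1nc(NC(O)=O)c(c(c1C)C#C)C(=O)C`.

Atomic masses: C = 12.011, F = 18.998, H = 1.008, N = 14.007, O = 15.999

236.20

Molecular formula: C11H9FN2O3.
M = 11×12.011 + 1×18.998 + 9×1.008 + 2×14.007 + 3×15.999 = 236.20 g/mol.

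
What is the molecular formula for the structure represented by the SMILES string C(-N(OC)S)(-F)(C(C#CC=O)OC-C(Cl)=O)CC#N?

Heavy atoms from the SMILES: 10 C, 1 Cl, 1 F, 2 N, 4 O, 1 S.
Implicit hydrogens by atom environment:
  5 × C: no H
  4 × O: no H
  2 × C: 2 H each → 4
  2 × C: 1 H each → 2
  2 × N: no H
  1 × C: 3 H
  1 × Cl: no H
  1 × F: no H
  1 × S: 1 H
  Total hydrogens = 10.
Molecular formula: C10H10ClFN2O4S

C10H10ClFN2O4S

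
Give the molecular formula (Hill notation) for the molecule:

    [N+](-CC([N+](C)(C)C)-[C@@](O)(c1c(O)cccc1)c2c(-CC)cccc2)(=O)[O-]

Heavy atoms from the SMILES: 20 C, 2 N, 4 O.
Implicit hydrogens by atom environment:
  8 × C (aromatic): 1 H each → 8
  4 × C: 3 H each → 12
  4 × C (aromatic): no H
  2 × C: 2 H each → 4
  2 × N (charge +1): no H
  2 × O: 1 H each → 2
  1 × C: 1 H
  1 × C: no H
  1 × O: no H
  1 × O (charge -1): no H
  Total hydrogens = 27.
Net charge +1.
Molecular formula: C20H27N2O4+

C20H27N2O4+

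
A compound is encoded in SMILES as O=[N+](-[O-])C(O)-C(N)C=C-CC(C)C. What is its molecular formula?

C8H16N2O3

Heavy atoms from the SMILES: 8 C, 2 N, 3 O.
Implicit hydrogens by atom environment:
  5 × C: 1 H each → 5
  2 × C: 3 H each → 6
  1 × C: 2 H
  1 × N: 2 H
  1 × N (charge +1): no H
  1 × O: 1 H
  1 × O: no H
  1 × O (charge -1): no H
  Total hydrogens = 16.
Molecular formula: C8H16N2O3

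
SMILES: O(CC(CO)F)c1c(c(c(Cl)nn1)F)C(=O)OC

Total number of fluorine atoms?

2

The symbol for fluorine appears 2 times in the SMILES.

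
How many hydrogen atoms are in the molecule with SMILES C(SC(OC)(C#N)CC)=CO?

11

Hydrogens are implicit in SMILES; fill each atom to its normal valence:
  2 × C: 3 H each → 6
  2 × C: 1 H each → 2
  2 × C: no H
  1 × C: 2 H
  1 × N: no H
  1 × O: 1 H
  1 × O: no H
  1 × S: no H
  Total hydrogens = 11.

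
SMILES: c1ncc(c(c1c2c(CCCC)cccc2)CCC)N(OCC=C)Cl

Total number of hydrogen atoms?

Hydrogens are implicit in SMILES; fill each atom to its normal valence:
  7 × C: 2 H each → 14
  6 × C (aromatic): 1 H each → 6
  5 × C (aromatic): no H
  2 × C: 3 H each → 6
  1 × C: 1 H
  1 × Cl: no H
  1 × N (aromatic): no H
  1 × N: no H
  1 × O: no H
  Total hydrogens = 27.

27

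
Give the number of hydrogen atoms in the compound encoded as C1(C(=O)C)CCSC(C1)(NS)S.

13

Hydrogens are implicit in SMILES; fill each atom to its normal valence:
  3 × C: 2 H each → 6
  2 × C: no H
  2 × S: 1 H each → 2
  1 × C: 3 H
  1 × C: 1 H
  1 × N: 1 H
  1 × O: no H
  1 × S: no H
  Total hydrogens = 13.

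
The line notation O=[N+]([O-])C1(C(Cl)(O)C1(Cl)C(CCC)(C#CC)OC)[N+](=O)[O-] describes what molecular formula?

C11H14Cl2N2O6

Heavy atoms from the SMILES: 11 C, 2 Cl, 2 N, 6 O.
Implicit hydrogens by atom environment:
  6 × C: no H
  3 × C: 3 H each → 9
  3 × O: no H
  2 × C: 2 H each → 4
  2 × Cl: no H
  2 × N (charge +1): no H
  2 × O (charge -1): no H
  1 × O: 1 H
  Total hydrogens = 14.
Molecular formula: C11H14Cl2N2O6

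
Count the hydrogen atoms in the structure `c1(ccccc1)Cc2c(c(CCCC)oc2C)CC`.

24

Hydrogens are implicit in SMILES; fill each atom to its normal valence:
  5 × C: 2 H each → 10
  5 × C (aromatic): 1 H each → 5
  5 × C (aromatic): no H
  3 × C: 3 H each → 9
  1 × O (aromatic): no H
  Total hydrogens = 24.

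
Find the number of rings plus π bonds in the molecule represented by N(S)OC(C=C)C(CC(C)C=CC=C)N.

3

Molecular formula from the SMILES: C11H20N2OS.
DoU = (2C + 2 + N − H − X)/2 = (2·11 + 2 + 2 − 20 − 0)/2 = 6/2 = 3.
(Structurally: 0 ring(s) + 3 π bond(s) = 3.)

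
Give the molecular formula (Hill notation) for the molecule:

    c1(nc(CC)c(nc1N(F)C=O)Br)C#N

Heavy atoms from the SMILES: 1 Br, 8 C, 1 F, 4 N, 1 O.
Implicit hydrogens by atom environment:
  4 × C (aromatic): no H
  2 × N (aromatic): no H
  2 × N: no H
  1 × Br: no H
  1 × C: 3 H
  1 × C: 2 H
  1 × C: 1 H
  1 × C: no H
  1 × F: no H
  1 × O: no H
  Total hydrogens = 6.
Molecular formula: C8H6BrFN4O

C8H6BrFN4O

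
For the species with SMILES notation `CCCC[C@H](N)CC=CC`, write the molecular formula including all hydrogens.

Heavy atoms from the SMILES: 9 C, 1 N.
Implicit hydrogens by atom environment:
  4 × C: 2 H each → 8
  3 × C: 1 H each → 3
  2 × C: 3 H each → 6
  1 × N: 2 H
  Total hydrogens = 19.
Molecular formula: C9H19N

C9H19N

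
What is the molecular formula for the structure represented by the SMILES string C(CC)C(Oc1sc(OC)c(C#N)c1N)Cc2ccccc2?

C17H20N2O2S

Heavy atoms from the SMILES: 17 C, 2 N, 2 O, 1 S.
Implicit hydrogens by atom environment:
  5 × C (aromatic): 1 H each → 5
  5 × C (aromatic): no H
  3 × C: 2 H each → 6
  2 × C: 3 H each → 6
  2 × O: no H
  1 × C: 1 H
  1 × C: no H
  1 × N: 2 H
  1 × N: no H
  1 × S (aromatic): no H
  Total hydrogens = 20.
Molecular formula: C17H20N2O2S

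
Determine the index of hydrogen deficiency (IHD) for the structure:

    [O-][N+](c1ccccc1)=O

5

Molecular formula from the SMILES: C6H5NO2.
DoU = (2C + 2 + N − H − X)/2 = (2·6 + 2 + 1 − 5 − 0)/2 = 10/2 = 5.
(Structurally: 1 ring(s) + 4 π bond(s) = 5.)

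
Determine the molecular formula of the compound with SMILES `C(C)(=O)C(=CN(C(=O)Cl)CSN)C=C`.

Heavy atoms from the SMILES: 8 C, 1 Cl, 2 N, 2 O, 1 S.
Implicit hydrogens by atom environment:
  3 × C: no H
  2 × C: 2 H each → 4
  2 × C: 1 H each → 2
  2 × O: no H
  1 × C: 3 H
  1 × Cl: no H
  1 × N: 2 H
  1 × N: no H
  1 × S: no H
  Total hydrogens = 11.
Molecular formula: C8H11ClN2O2S

C8H11ClN2O2S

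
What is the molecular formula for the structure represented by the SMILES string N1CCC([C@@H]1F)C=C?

C6H10FN

Heavy atoms from the SMILES: 6 C, 1 F, 1 N.
Implicit hydrogens by atom environment:
  3 × C: 2 H each → 6
  3 × C: 1 H each → 3
  1 × F: no H
  1 × N: 1 H
  Total hydrogens = 10.
Molecular formula: C6H10FN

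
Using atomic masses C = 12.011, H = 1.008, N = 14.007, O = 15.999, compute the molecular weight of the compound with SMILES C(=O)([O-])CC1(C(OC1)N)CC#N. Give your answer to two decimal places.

Molecular formula: C7H9N2O3-.
M = 7×12.011 + 9×1.008 + 2×14.007 + 3×15.999 = 169.16 g/mol.

169.16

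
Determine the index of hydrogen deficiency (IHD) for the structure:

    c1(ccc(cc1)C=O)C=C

6

Molecular formula from the SMILES: C9H8O.
DoU = (2C + 2 + N − H − X)/2 = (2·9 + 2 + 0 − 8 − 0)/2 = 12/2 = 6.
(Structurally: 1 ring(s) + 5 π bond(s) = 6.)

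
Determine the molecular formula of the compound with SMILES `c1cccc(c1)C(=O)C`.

Heavy atoms from the SMILES: 8 C, 1 O.
Implicit hydrogens by atom environment:
  5 × C (aromatic): 1 H each → 5
  1 × C: 3 H
  1 × C (aromatic): no H
  1 × C: no H
  1 × O: no H
  Total hydrogens = 8.
Molecular formula: C8H8O

C8H8O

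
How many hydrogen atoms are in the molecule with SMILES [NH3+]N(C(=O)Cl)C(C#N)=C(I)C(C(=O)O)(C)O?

Hydrogens are implicit in SMILES; fill each atom to its normal valence:
  6 × C: no H
  2 × N: no H
  2 × O: 1 H each → 2
  2 × O: no H
  1 × C: 3 H
  1 × Cl: no H
  1 × I: no H
  1 × N (charge +1): 3 H
  Total hydrogens = 8.

8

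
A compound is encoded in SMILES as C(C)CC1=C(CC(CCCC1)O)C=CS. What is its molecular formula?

Heavy atoms from the SMILES: 13 C, 1 O, 1 S.
Implicit hydrogens by atom environment:
  7 × C: 2 H each → 14
  3 × C: 1 H each → 3
  2 × C: no H
  1 × C: 3 H
  1 × O: 1 H
  1 × S: 1 H
  Total hydrogens = 22.
Molecular formula: C13H22OS

C13H22OS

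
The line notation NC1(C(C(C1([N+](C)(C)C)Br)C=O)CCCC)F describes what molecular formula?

Heavy atoms from the SMILES: 1 Br, 12 C, 1 F, 2 N, 1 O.
Implicit hydrogens by atom environment:
  4 × C: 3 H each → 12
  3 × C: 2 H each → 6
  3 × C: 1 H each → 3
  2 × C: no H
  1 × Br: no H
  1 × F: no H
  1 × N: 2 H
  1 × N (charge +1): no H
  1 × O: no H
  Total hydrogens = 23.
Net charge +1.
Molecular formula: C12H23BrFN2O+

C12H23BrFN2O+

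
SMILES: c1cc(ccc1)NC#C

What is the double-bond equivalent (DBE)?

6

Molecular formula from the SMILES: C8H7N.
DoU = (2C + 2 + N − H − X)/2 = (2·8 + 2 + 1 − 7 − 0)/2 = 12/2 = 6.
(Structurally: 1 ring(s) + 5 π bond(s) = 6.)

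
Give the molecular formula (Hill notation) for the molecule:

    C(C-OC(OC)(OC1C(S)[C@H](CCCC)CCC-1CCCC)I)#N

C18H32INO3S

Heavy atoms from the SMILES: 18 C, 1 I, 1 N, 3 O, 1 S.
Implicit hydrogens by atom environment:
  9 × C: 2 H each → 18
  4 × C: 1 H each → 4
  3 × C: 3 H each → 9
  3 × O: no H
  2 × C: no H
  1 × I: no H
  1 × N: no H
  1 × S: 1 H
  Total hydrogens = 32.
Molecular formula: C18H32INO3S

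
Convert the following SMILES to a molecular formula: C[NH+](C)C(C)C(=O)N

Heavy atoms from the SMILES: 5 C, 2 N, 1 O.
Implicit hydrogens by atom environment:
  3 × C: 3 H each → 9
  1 × C: 1 H
  1 × C: no H
  1 × N: 2 H
  1 × N (charge +1): 1 H
  1 × O: no H
  Total hydrogens = 13.
Net charge +1.
Molecular formula: C5H13N2O+

C5H13N2O+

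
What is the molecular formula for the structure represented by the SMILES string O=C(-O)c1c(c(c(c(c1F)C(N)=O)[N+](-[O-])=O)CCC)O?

C11H11FN2O6

Heavy atoms from the SMILES: 11 C, 1 F, 2 N, 6 O.
Implicit hydrogens by atom environment:
  6 × C (aromatic): no H
  3 × O: no H
  2 × C: 2 H each → 4
  2 × C: no H
  2 × O: 1 H each → 2
  1 × C: 3 H
  1 × F: no H
  1 × N: 2 H
  1 × N (charge +1): no H
  1 × O (charge -1): no H
  Total hydrogens = 11.
Molecular formula: C11H11FN2O6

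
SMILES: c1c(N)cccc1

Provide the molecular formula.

Heavy atoms from the SMILES: 6 C, 1 N.
Implicit hydrogens by atom environment:
  5 × C (aromatic): 1 H each → 5
  1 × C (aromatic): no H
  1 × N: 2 H
  Total hydrogens = 7.
Molecular formula: C6H7N

C6H7N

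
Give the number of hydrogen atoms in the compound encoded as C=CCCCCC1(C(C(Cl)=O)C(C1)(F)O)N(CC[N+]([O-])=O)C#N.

19

Hydrogens are implicit in SMILES; fill each atom to its normal valence:
  8 × C: 2 H each → 16
  4 × C: no H
  2 × C: 1 H each → 2
  2 × N: no H
  2 × O: no H
  1 × Cl: no H
  1 × F: no H
  1 × N (charge +1): no H
  1 × O: 1 H
  1 × O (charge -1): no H
  Total hydrogens = 19.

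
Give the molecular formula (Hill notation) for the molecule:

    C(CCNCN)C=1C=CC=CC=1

Heavy atoms from the SMILES: 10 C, 2 N.
Implicit hydrogens by atom environment:
  5 × C (aromatic): 1 H each → 5
  4 × C: 2 H each → 8
  1 × C (aromatic): no H
  1 × N: 2 H
  1 × N: 1 H
  Total hydrogens = 16.
Molecular formula: C10H16N2

C10H16N2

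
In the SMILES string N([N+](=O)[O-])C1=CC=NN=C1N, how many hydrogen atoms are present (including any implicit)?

5

Hydrogens are implicit in SMILES; fill each atom to its normal valence:
  2 × C (aromatic): 1 H each → 2
  2 × C (aromatic): no H
  2 × N (aromatic): no H
  1 × N: 2 H
  1 × N: 1 H
  1 × N (charge +1): no H
  1 × O: no H
  1 × O (charge -1): no H
  Total hydrogens = 5.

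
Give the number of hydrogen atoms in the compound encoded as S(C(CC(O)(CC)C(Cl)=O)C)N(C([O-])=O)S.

13

Hydrogens are implicit in SMILES; fill each atom to its normal valence:
  3 × C: no H
  2 × C: 3 H each → 6
  2 × C: 2 H each → 4
  2 × O: no H
  1 × C: 1 H
  1 × Cl: no H
  1 × N: no H
  1 × O: 1 H
  1 × O (charge -1): no H
  1 × S: 1 H
  1 × S: no H
  Total hydrogens = 13.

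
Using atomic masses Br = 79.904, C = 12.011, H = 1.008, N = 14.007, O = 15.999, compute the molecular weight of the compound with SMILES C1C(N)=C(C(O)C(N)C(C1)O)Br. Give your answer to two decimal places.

237.10

Molecular formula: C7H13BrN2O2.
M = 1×79.904 + 7×12.011 + 13×1.008 + 2×14.007 + 2×15.999 = 237.10 g/mol.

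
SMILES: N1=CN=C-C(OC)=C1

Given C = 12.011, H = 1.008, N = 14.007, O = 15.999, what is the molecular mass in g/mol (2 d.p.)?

110.12

Molecular formula: C5H6N2O.
M = 5×12.011 + 6×1.008 + 2×14.007 + 1×15.999 = 110.12 g/mol.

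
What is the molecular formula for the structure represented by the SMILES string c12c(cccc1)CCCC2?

Heavy atoms from the SMILES: 10 C.
Implicit hydrogens by atom environment:
  4 × C: 2 H each → 8
  4 × C (aromatic): 1 H each → 4
  2 × C (aromatic): no H
  Total hydrogens = 12.
Molecular formula: C10H12

C10H12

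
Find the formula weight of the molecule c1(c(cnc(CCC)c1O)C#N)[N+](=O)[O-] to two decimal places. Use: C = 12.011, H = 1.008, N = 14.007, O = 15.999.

207.19

Molecular formula: C9H9N3O3.
M = 9×12.011 + 9×1.008 + 3×14.007 + 3×15.999 = 207.19 g/mol.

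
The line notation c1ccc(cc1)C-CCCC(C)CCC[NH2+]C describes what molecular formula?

Heavy atoms from the SMILES: 16 C, 1 N.
Implicit hydrogens by atom environment:
  7 × C: 2 H each → 14
  5 × C (aromatic): 1 H each → 5
  2 × C: 3 H each → 6
  1 × C: 1 H
  1 × C (aromatic): no H
  1 × N (charge +1): 2 H
  Total hydrogens = 28.
Net charge +1.
Molecular formula: C16H28N+

C16H28N+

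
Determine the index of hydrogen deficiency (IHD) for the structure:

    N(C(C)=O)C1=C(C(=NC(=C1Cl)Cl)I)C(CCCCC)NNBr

5

Molecular formula from the SMILES: C13H18BrCl2IN4O.
DoU = (2C + 2 + N − H − X)/2 = (2·13 + 2 + 4 − 18 − 4)/2 = 10/2 = 5.
(Structurally: 1 ring(s) + 4 π bond(s) = 5.)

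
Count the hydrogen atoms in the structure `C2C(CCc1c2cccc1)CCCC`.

20

Hydrogens are implicit in SMILES; fill each atom to its normal valence:
  6 × C: 2 H each → 12
  4 × C (aromatic): 1 H each → 4
  2 × C (aromatic): no H
  1 × C: 3 H
  1 × C: 1 H
  Total hydrogens = 20.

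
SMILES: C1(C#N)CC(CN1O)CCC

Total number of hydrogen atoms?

14

Hydrogens are implicit in SMILES; fill each atom to its normal valence:
  4 × C: 2 H each → 8
  2 × C: 1 H each → 2
  2 × N: no H
  1 × C: 3 H
  1 × C: no H
  1 × O: 1 H
  Total hydrogens = 14.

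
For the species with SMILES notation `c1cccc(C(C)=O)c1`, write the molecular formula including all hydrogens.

Heavy atoms from the SMILES: 8 C, 1 O.
Implicit hydrogens by atom environment:
  5 × C (aromatic): 1 H each → 5
  1 × C: 3 H
  1 × C (aromatic): no H
  1 × C: no H
  1 × O: no H
  Total hydrogens = 8.
Molecular formula: C8H8O

C8H8O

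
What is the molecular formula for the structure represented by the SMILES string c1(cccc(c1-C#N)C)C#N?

C9H6N2

Heavy atoms from the SMILES: 9 C, 2 N.
Implicit hydrogens by atom environment:
  3 × C (aromatic): 1 H each → 3
  3 × C (aromatic): no H
  2 × C: no H
  2 × N: no H
  1 × C: 3 H
  Total hydrogens = 6.
Molecular formula: C9H6N2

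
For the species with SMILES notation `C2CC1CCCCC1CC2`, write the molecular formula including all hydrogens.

C10H18

Heavy atoms from the SMILES: 10 C.
Implicit hydrogens by atom environment:
  8 × C: 2 H each → 16
  2 × C: 1 H each → 2
  Total hydrogens = 18.
Molecular formula: C10H18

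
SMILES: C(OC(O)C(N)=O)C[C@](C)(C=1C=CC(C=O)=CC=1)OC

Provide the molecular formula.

Heavy atoms from the SMILES: 14 C, 1 N, 5 O.
Implicit hydrogens by atom environment:
  4 × C (aromatic): 1 H each → 4
  4 × O: no H
  2 × C: 3 H each → 6
  2 × C: 2 H each → 4
  2 × C: 1 H each → 2
  2 × C: no H
  2 × C (aromatic): no H
  1 × N: 2 H
  1 × O: 1 H
  Total hydrogens = 19.
Molecular formula: C14H19NO5

C14H19NO5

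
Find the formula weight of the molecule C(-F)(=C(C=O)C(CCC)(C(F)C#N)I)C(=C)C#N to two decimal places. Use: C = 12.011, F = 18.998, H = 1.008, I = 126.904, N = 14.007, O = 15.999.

Molecular formula: C12H11F2IN2O.
M = 12×12.011 + 2×18.998 + 11×1.008 + 1×126.904 + 2×14.007 + 1×15.999 = 364.13 g/mol.

364.13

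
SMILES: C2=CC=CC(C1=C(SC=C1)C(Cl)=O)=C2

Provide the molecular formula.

C11H7ClOS

Heavy atoms from the SMILES: 11 C, 1 Cl, 1 O, 1 S.
Implicit hydrogens by atom environment:
  7 × C (aromatic): 1 H each → 7
  3 × C (aromatic): no H
  1 × C: no H
  1 × Cl: no H
  1 × O: no H
  1 × S (aromatic): no H
  Total hydrogens = 7.
Molecular formula: C11H7ClOS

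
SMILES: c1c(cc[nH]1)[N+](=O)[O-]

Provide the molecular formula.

Heavy atoms from the SMILES: 4 C, 2 N, 2 O.
Implicit hydrogens by atom environment:
  3 × C (aromatic): 1 H each → 3
  1 × C (aromatic): no H
  1 × N (aromatic): 1 H
  1 × N (charge +1): no H
  1 × O: no H
  1 × O (charge -1): no H
  Total hydrogens = 4.
Molecular formula: C4H4N2O2

C4H4N2O2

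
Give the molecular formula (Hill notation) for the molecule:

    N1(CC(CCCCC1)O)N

Heavy atoms from the SMILES: 7 C, 2 N, 1 O.
Implicit hydrogens by atom environment:
  6 × C: 2 H each → 12
  1 × C: 1 H
  1 × N: 2 H
  1 × N: no H
  1 × O: 1 H
  Total hydrogens = 16.
Molecular formula: C7H16N2O

C7H16N2O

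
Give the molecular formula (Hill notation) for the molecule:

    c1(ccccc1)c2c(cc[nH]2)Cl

Heavy atoms from the SMILES: 10 C, 1 Cl, 1 N.
Implicit hydrogens by atom environment:
  7 × C (aromatic): 1 H each → 7
  3 × C (aromatic): no H
  1 × Cl: no H
  1 × N (aromatic): 1 H
  Total hydrogens = 8.
Molecular formula: C10H8ClN

C10H8ClN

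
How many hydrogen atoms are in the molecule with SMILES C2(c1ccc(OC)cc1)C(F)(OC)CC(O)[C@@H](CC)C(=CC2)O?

Hydrogens are implicit in SMILES; fill each atom to its normal valence:
  4 × C: 1 H each → 4
  4 × C (aromatic): 1 H each → 4
  3 × C: 3 H each → 9
  3 × C: 2 H each → 6
  2 × C: no H
  2 × C (aromatic): no H
  2 × O: 1 H each → 2
  2 × O: no H
  1 × F: no H
  Total hydrogens = 25.

25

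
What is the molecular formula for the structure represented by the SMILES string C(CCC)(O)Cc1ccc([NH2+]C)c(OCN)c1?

Heavy atoms from the SMILES: 13 C, 2 N, 2 O.
Implicit hydrogens by atom environment:
  4 × C: 2 H each → 8
  3 × C (aromatic): 1 H each → 3
  3 × C (aromatic): no H
  2 × C: 3 H each → 6
  1 × C: 1 H
  1 × N (charge +1): 2 H
  1 × N: 2 H
  1 × O: 1 H
  1 × O: no H
  Total hydrogens = 23.
Net charge +1.
Molecular formula: C13H23N2O2+

C13H23N2O2+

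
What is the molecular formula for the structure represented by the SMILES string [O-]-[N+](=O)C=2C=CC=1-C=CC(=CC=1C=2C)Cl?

C11H8ClNO2

Heavy atoms from the SMILES: 11 C, 1 Cl, 1 N, 2 O.
Implicit hydrogens by atom environment:
  5 × C (aromatic): 1 H each → 5
  5 × C (aromatic): no H
  1 × C: 3 H
  1 × Cl: no H
  1 × N (charge +1): no H
  1 × O: no H
  1 × O (charge -1): no H
  Total hydrogens = 8.
Molecular formula: C11H8ClNO2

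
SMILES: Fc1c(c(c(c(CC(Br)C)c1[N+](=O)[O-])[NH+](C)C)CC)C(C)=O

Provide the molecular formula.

C15H21BrFN2O3+

Heavy atoms from the SMILES: 1 Br, 15 C, 1 F, 2 N, 3 O.
Implicit hydrogens by atom environment:
  6 × C (aromatic): no H
  5 × C: 3 H each → 15
  2 × C: 2 H each → 4
  2 × O: no H
  1 × Br: no H
  1 × C: 1 H
  1 × C: no H
  1 × F: no H
  1 × N (charge +1): 1 H
  1 × N (charge +1): no H
  1 × O (charge -1): no H
  Total hydrogens = 21.
Net charge +1.
Molecular formula: C15H21BrFN2O3+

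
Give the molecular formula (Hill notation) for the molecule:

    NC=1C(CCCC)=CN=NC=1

C8H13N3

Heavy atoms from the SMILES: 8 C, 3 N.
Implicit hydrogens by atom environment:
  3 × C: 2 H each → 6
  2 × C (aromatic): 1 H each → 2
  2 × C (aromatic): no H
  2 × N (aromatic): no H
  1 × C: 3 H
  1 × N: 2 H
  Total hydrogens = 13.
Molecular formula: C8H13N3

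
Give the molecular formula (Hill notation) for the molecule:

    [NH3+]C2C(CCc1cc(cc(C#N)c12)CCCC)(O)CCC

Heavy atoms from the SMILES: 18 C, 2 N, 1 O.
Implicit hydrogens by atom environment:
  7 × C: 2 H each → 14
  4 × C (aromatic): no H
  2 × C: 3 H each → 6
  2 × C (aromatic): 1 H each → 2
  2 × C: no H
  1 × C: 1 H
  1 × N (charge +1): 3 H
  1 × N: no H
  1 × O: 1 H
  Total hydrogens = 27.
Net charge +1.
Molecular formula: C18H27N2O+

C18H27N2O+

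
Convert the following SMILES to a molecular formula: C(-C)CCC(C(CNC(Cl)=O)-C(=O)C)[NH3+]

C10H20ClN2O2+

Heavy atoms from the SMILES: 10 C, 1 Cl, 2 N, 2 O.
Implicit hydrogens by atom environment:
  4 × C: 2 H each → 8
  2 × C: 3 H each → 6
  2 × C: 1 H each → 2
  2 × C: no H
  2 × O: no H
  1 × Cl: no H
  1 × N (charge +1): 3 H
  1 × N: 1 H
  Total hydrogens = 20.
Net charge +1.
Molecular formula: C10H20ClN2O2+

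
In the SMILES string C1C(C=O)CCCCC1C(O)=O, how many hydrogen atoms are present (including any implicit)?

14

Hydrogens are implicit in SMILES; fill each atom to its normal valence:
  5 × C: 2 H each → 10
  3 × C: 1 H each → 3
  2 × O: no H
  1 × C: no H
  1 × O: 1 H
  Total hydrogens = 14.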